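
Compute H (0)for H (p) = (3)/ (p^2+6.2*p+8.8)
DC gain = H(0) = num(0)/den(0) = 3/8.8 = 0.3409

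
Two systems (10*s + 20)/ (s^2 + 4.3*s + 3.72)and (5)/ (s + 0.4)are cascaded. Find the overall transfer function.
Series: H = H₁ · H₂ = (n₁·n₂)/(d₁·d₂).
Num: n₁·n₂ = 50*s + 100. Den: d₁·d₂ = s^3 + 4.7*s^2 + 5.44*s + 1.488.
H(s) = (50*s + 100)/(s^3 + 4.7*s^2 + 5.44*s + 1.488)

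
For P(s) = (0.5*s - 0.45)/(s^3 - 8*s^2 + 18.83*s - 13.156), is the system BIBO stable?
Denominator: s^3 - 8*s^2 + 18.83*s - 13.156 = (s - 4.4)(s - 2.3)(s - 1.3). Poles: 1.3, 2.3, 4.4. All Re(p)<0: No (unstable)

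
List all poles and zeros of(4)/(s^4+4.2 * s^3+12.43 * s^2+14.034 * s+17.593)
Set denominator = 0: s^4 + 4.2*s^3 + 12.43*s^2 + 14.034*s + 17.593 = (s^2 + 3.4*s + 7.3)(s^2 + 0.8*s + 2.41) = 0 → Poles: -0.4 + 1.5j, -0.4 - 1.5j, -1.7 + 2.1j, -1.7 - 2.1j
Numerator is a nonzero constant (4) → Zeros: none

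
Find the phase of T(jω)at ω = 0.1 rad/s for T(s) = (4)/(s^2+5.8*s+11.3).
Substitute s = j*0.1: T(j0.1) = 0.353363 - 0.0181533j.
∠T(j0.1) = atan2(Im, Re) = atan2(-0.0181533, 0.353363) = -2.94°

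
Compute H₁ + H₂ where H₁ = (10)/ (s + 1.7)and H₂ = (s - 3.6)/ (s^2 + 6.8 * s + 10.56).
Parallel: H = H₁ + H₂ = (n₁·d₂ + n₂·d₁)/(d₁·d₂).
n₁·d₂ = 10*s^2 + 68*s + 105.6. n₂·d₁ = s^2 - 1.9*s - 6.12. Sum = 11*s^2 + 66.1*s + 99.48. d₁·d₂ = s^3 + 8.5*s^2 + 22.12*s + 17.952.
H(s) = (11*s^2 + 66.1*s + 99.48)/(s^3 + 8.5*s^2 + 22.12*s + 17.952)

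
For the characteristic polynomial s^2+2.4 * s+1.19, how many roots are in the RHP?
s^2 + 2.4*s + 1.19 = (s + 1.7)(s + 0.7). Poles: -0.7, -1.7. RHP poles (Re>0): 0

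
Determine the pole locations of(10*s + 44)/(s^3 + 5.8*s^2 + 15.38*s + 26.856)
Set denominator = 0: s^3 + 5.8*s^2 + 15.38*s + 26.856 = (s + 3.6)(s^2 + 2.2*s + 7.46) = 0 → Poles: -1.1 + 2.5j, -1.1 - 2.5j, -3.6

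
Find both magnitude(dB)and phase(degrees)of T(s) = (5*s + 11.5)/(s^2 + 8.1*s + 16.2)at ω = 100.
Substitute s = j*100: T(j100) = 0.00289225 - 0.0498465j.
|T| = 20*log₁₀(sqrt(Re²+Im²)) = -26.03 dB.
∠T = atan2(Im, Re) = -86.68°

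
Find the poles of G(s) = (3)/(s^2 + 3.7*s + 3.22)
Set denominator = 0: s^2 + 3.7*s + 3.22 = (s + 1.4)(s + 2.3) = 0 → Poles: -1.4, -2.3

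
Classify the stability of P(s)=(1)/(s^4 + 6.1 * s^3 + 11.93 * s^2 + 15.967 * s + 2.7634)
Denominator: s^4 + 6.1*s^3 + 11.93*s^2 + 15.967*s + 2.7634 = (s + 0.2)(s + 4.1)(s^2 + 1.8*s + 3.37). Poles: -0.2, -0.9 + 1.6j, -0.9 - 1.6j, -4.1. Stable (all poles in LHP)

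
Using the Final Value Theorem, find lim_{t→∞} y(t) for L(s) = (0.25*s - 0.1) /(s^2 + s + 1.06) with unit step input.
FVT: lim_{t→∞} y(t) = lim_{s→0} s*Y(s) where Y(s) = L(s)/s.
= lim_{s→0} L(s) = L(0) = num(0)/den(0) = -0.1/1.06 = -0.09434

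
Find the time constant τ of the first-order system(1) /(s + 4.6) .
First-order system: τ = -1/pole. Pole = -4.6. τ = -1/(-4.6) = 0.2174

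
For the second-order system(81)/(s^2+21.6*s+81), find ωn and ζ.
Standard form: ωn²/(s²+2ζωn·s+ωn²).
const=81=ωn² → ωn=9, s coeff=21.6=2ζωn → ζ=1.2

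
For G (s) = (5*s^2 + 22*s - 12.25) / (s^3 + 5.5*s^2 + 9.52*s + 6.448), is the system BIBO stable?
Denominator: s^3 + 5.5*s^2 + 9.52*s + 6.448 = (s + 3.1)(s^2 + 2.4*s + 2.08). Poles: -1.2 + 0.8j, -1.2 - 0.8j, -3.1. All Re(p)<0: Yes (stable)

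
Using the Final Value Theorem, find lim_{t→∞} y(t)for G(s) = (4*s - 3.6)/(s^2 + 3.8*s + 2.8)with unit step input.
FVT: lim_{t→∞} y(t) = lim_{s→0} s*Y(s) where Y(s) = G(s)/s.
= lim_{s→0} G(s) = G(0) = num(0)/den(0) = -3.6/2.8 = -1.286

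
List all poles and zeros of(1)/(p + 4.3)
Set denominator = 0: p + 4.3 = 0 → Poles: -4.3
Numerator is a nonzero constant (1) → Zeros: none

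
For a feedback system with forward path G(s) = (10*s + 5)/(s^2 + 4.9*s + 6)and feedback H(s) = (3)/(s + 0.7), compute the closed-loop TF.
Closed-loop T = G/(1+GH).
Numerator: G_num * H_den = 10*s^2 + 12*s + 3.5.
Denominator: G_den * H_den + G_num * H_num = (s^3 + 5.6*s^2 + 9.43*s + 4.2) + (30*s + 15) = s^3 + 5.6*s^2 + 39.43*s + 19.2.
T(s) = (10*s^2 + 12*s + 3.5)/(s^3 + 5.6*s^2 + 39.43*s + 19.2)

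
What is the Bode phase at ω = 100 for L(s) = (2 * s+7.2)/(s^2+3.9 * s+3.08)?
Substitute s = j*100: L(j100) = 6.01673e-05 - 0.0200038j.
∠L(j100) = atan2(Im, Re) = atan2(-0.0200038, 6.01673e-05) = -89.83°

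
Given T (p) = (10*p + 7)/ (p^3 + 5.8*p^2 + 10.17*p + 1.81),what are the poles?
Set denominator = 0: p^3 + 5.8*p^2 + 10.17*p + 1.81 = (p + 0.2)(p^2 + 5.6*p + 9.05) = 0 → Poles: -0.2, -2.8 + 1.1j, -2.8 - 1.1j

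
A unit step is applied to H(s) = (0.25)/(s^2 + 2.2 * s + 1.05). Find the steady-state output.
FVT: lim_{t→∞} y(t) = lim_{s→0} s*Y(s) where Y(s) = H(s)/s.
= lim_{s→0} H(s) = H(0) = num(0)/den(0) = 0.25/1.05 = 0.2381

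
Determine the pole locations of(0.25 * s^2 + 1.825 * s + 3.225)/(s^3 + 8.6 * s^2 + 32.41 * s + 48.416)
Set denominator = 0: s^3 + 8.6*s^2 + 32.41*s + 48.416 = (s + 3.2)(s^2 + 5.4*s + 15.13) = 0 → Poles: -2.7 + 2.8j, -2.7 - 2.8j, -3.2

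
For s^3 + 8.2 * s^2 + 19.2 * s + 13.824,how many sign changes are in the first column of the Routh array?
Routh array:
s^3: [1, 19.2]; s^2: [8.2, 13.824]; s^1: [17.5141]; s^0: [13.824]
First column: [1, 8.2, 17.5141, 13.824]. Sign changes = 0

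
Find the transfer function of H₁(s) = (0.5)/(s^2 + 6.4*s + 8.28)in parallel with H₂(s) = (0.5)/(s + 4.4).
Parallel: H = H₁ + H₂ = (n₁·d₂ + n₂·d₁)/(d₁·d₂).
n₁·d₂ = 0.5*s + 2.2. n₂·d₁ = 0.5*s^2 + 3.2*s + 4.14. Sum = 0.5*s^2 + 3.7*s + 6.34. d₁·d₂ = s^3 + 10.8*s^2 + 36.44*s + 36.432.
H(s) = (0.5*s^2 + 3.7*s + 6.34)/(s^3 + 10.8*s^2 + 36.44*s + 36.432)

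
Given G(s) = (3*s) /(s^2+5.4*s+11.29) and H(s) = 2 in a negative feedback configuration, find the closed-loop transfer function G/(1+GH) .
Closed-loop T = G/(1+GH).
Numerator: G_num * H_den = 3*s.
Denominator: G_den * H_den + G_num * H_num = (s^2 + 5.4*s + 11.29) + (6*s) = s^2 + 11.4*s + 11.29.
T(s) = (3*s)/(s^2 + 11.4*s + 11.29)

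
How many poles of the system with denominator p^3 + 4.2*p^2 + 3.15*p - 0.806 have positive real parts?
p^3 + 4.2*p^2 + 3.15*p - 0.806 = (p - 0.2)(p + 1.3)(p + 3.1). Poles: -1.3, -3.1, 0.2. RHP poles (Re>0): 1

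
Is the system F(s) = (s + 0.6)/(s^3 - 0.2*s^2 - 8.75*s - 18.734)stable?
Denominator: s^3 - 0.2*s^2 - 8.75*s - 18.734 = (s - 3.8)(s^2 + 3.6*s + 4.93). Poles: -1.8 + 1.3j, -1.8 - 1.3j, 3.8. All Re(p)<0: No (unstable)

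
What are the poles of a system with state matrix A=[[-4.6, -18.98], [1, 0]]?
Eigenvalues solve det(λI - A) = 0.
Characteristic polynomial: λ^2 + 4.6*λ + 18.98 = 0.
Roots: -2.3 + 3.7j, -2.3 - 3.7j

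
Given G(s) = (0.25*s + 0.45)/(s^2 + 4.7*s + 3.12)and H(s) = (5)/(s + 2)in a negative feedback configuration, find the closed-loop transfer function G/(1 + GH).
Closed-loop T = G/(1+GH).
Numerator: G_num * H_den = 0.25*s^2 + 0.95*s + 0.9.
Denominator: G_den * H_den + G_num * H_num = (s^3 + 6.7*s^2 + 12.52*s + 6.24) + (1.25*s + 2.25) = s^3 + 6.7*s^2 + 13.77*s + 8.49.
T(s) = (0.25*s^2 + 0.95*s + 0.9)/(s^3 + 6.7*s^2 + 13.77*s + 8.49)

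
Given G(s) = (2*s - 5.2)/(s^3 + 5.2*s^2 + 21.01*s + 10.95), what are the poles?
Set denominator = 0: s^3 + 5.2*s^2 + 21.01*s + 10.95 = (s + 0.6)(s^2 + 4.6*s + 18.25) = 0 → Poles: -0.6, -2.3 + 3.6j, -2.3 - 3.6j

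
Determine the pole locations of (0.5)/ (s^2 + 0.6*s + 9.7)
Set denominator = 0: s^2 + 0.6*s + 9.7 = 0 → Poles: -0.3 + 3.1j, -0.3 - 3.1j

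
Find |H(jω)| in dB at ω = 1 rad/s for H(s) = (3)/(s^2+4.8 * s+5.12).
Substitute s = j*1: H(j1) = 0.308889 - 0.35987j.
|H(j1)| = sqrt(Re² + Im²) = 0.4743.
20*log₁₀(0.4743) = -6.48 dB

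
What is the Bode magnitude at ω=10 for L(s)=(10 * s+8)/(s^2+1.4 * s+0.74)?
Substitute s = j*10: L(j10) = 0.0602993 - 0.99895j.
|L(j10)| = sqrt(Re² + Im²) = 1.001.
20*log₁₀(1.001) = 0.01 dB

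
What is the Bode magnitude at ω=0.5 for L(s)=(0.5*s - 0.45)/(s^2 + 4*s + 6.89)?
Substitute s = j*0.5: L(j0.5) = -0.0517368 + 0.053234j.
|L(j0.5)| = sqrt(Re² + Im²) = 0.07423.
20*log₁₀(0.07423) = -22.59 dB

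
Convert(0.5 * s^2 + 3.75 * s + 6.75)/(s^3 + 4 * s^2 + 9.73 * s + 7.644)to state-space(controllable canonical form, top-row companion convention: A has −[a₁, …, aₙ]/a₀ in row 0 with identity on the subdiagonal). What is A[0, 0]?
Reachable canonical form for den = s^3 + 4*s^2 + 9.73*s + 7.644: top row of A = -[a₁,a₂,...,aₙ]/a₀, ones on the subdiagonal, zeros elsewhere.
A = [[-4, -9.73, -7.644], [1, 0, 0], [0, 1, 0]].
A[0,0] = -4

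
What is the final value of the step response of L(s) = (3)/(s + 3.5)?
FVT: lim_{t→∞} y(t) = lim_{s→0} s*Y(s) where Y(s) = L(s)/s.
= lim_{s→0} L(s) = L(0) = num(0)/den(0) = 3/3.5 = 0.8571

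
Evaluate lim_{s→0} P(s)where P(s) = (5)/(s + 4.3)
DC gain = P(0) = num(0)/den(0) = 5/4.3 = 1.163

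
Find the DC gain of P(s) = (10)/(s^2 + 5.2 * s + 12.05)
DC gain = P(0) = num(0)/den(0) = 10/12.05 = 0.8299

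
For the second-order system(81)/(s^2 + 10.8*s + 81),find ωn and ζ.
Standard form: ωn²/(s²+2ζωn·s+ωn²).
const=81=ωn² → ωn=9, s coeff=10.8=2ζωn → ζ=0.6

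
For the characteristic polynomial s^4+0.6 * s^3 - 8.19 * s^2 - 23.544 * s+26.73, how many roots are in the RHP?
s^4 + 0.6*s^3 - 8.19*s^2 - 23.544*s + 26.73 = (s - 3.3)(s - 0.9)(s^2 + 4.8*s + 9). Poles: -2.4 + 1.8j, -2.4 - 1.8j, 0.9, 3.3. RHP poles (Re>0): 2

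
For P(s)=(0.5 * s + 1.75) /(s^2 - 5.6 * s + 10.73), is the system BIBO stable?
Denominator: s^2 - 5.6*s + 10.73. Poles: 2.8 + 1.7j, 2.8 - 1.7j. All Re(p)<0: No (unstable)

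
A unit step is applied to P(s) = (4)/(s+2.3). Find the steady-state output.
FVT: lim_{t→∞} y(t) = lim_{s→0} s*Y(s) where Y(s) = P(s)/s.
= lim_{s→0} P(s) = P(0) = num(0)/den(0) = 4/2.3 = 1.739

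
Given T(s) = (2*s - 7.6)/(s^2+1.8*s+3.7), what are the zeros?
Set numerator = 0: 2*s - 7.6 = 0 → Zeros: 3.8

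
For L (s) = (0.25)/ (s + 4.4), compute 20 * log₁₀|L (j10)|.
Substitute s = j*10: L(j10) = 0.00921582 - 0.020945j.
|L(j10)| = sqrt(Re² + Im²) = 0.02288.
20*log₁₀(0.02288) = -32.81 dB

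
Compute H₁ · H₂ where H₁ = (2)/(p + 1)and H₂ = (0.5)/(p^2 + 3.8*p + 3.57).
Series: H = H₁ · H₂ = (n₁·n₂)/(d₁·d₂).
Num: n₁·n₂ = 1. Den: d₁·d₂ = p^3 + 4.8*p^2 + 7.37*p + 3.57.
H(p) = (1)/(p^3 + 4.8*p^2 + 7.37*p + 3.57)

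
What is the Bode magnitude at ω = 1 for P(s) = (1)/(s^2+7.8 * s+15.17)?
Substitute s = j*1: P(j1) = 0.0541607 - 0.0298132j.
|P(j1)| = sqrt(Re² + Im²) = 0.06182.
20*log₁₀(0.06182) = -24.18 dB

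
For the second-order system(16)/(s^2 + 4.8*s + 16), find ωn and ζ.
Standard form: ωn²/(s²+2ζωn·s+ωn²).
const=16=ωn² → ωn=4, s coeff=4.8=2ζωn → ζ=0.6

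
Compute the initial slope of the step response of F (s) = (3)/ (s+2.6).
IVT: y'(0⁺) = lim_{s→∞} s²·Y(s) = lim_{s→∞} s·F(s).
deg(num) = 0, deg(den) = 1, relative degree = 1, so s·F(s) → (leading num)/(leading den) = 3/1 = 3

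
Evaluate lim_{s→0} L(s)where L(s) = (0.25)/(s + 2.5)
DC gain = L(0) = num(0)/den(0) = 0.25/2.5 = 0.1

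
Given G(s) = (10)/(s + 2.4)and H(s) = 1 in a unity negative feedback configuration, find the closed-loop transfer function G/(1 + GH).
Closed-loop T = G/(1+GH).
Numerator: G_num * H_den = 10.
Denominator: G_den * H_den + G_num * H_num = (s + 2.4) + (10) = s + 12.4.
T(s) = (10)/(s + 12.4)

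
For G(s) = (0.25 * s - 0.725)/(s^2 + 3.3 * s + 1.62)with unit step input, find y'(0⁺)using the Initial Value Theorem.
IVT: y'(0⁺) = lim_{s→∞} s²·Y(s) = lim_{s→∞} s·G(s).
deg(num) = 1, deg(den) = 2, relative degree = 1, so s·G(s) → (leading num)/(leading den) = 0.25/1 = 0.25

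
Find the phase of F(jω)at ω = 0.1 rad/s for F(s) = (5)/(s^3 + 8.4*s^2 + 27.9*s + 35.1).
Substitute s = j*0.1: F(j0.1) = 0.141892 - 0.0113016j.
∠F(j0.1) = atan2(Im, Re) = atan2(-0.0113016, 0.141892) = -4.55°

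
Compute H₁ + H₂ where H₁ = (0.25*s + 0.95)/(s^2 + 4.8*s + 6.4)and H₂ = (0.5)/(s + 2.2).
Parallel: H = H₁ + H₂ = (n₁·d₂ + n₂·d₁)/(d₁·d₂).
n₁·d₂ = 0.25*s^2 + 1.5*s + 2.09. n₂·d₁ = 0.5*s^2 + 2.4*s + 3.2. Sum = 0.75*s^2 + 3.9*s + 5.29. d₁·d₂ = s^3 + 7*s^2 + 16.96*s + 14.08.
H(s) = (0.75*s^2 + 3.9*s + 5.29)/(s^3 + 7*s^2 + 16.96*s + 14.08)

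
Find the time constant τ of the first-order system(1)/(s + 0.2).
First-order system: τ = -1/pole. Pole = -0.2. τ = -1/(-0.2) = 5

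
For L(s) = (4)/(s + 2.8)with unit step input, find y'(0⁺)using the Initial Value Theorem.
IVT: y'(0⁺) = lim_{s→∞} s²·Y(s) = lim_{s→∞} s·L(s).
deg(num) = 0, deg(den) = 1, relative degree = 1, so s·L(s) → (leading num)/(leading den) = 4/1 = 4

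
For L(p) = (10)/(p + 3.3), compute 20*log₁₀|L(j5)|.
Substitute p = j*5: L(j5) = 0.919476 - 1.39315j.
|L(j5)| = sqrt(Re² + Im²) = 1.669.
20*log₁₀(1.669) = 4.45 dB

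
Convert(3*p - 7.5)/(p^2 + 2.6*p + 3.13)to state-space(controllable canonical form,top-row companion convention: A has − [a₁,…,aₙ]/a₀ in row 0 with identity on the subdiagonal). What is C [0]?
Reachable canonical form: C = numerator coefficients (right-aligned, zero-padded to length n).
num = 3*p - 7.5, C = [[3, -7.5]].
C[0] = 3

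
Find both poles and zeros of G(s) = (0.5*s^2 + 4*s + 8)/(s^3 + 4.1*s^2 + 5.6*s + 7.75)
Set denominator = 0: s^3 + 4.1*s^2 + 5.6*s + 7.75 = (s + 3.1)(s^2 + s + 2.5) = 0 → Poles: -0.5 + 1.5j, -0.5 - 1.5j, -3.1
Set numerator = 0: 0.5*s^2 + 4*s + 8 = 0.5*(s + 4)(s + 4) = 0 → Zeros: -4, -4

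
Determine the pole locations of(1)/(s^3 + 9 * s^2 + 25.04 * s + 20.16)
Set denominator = 0: s^3 + 9*s^2 + 25.04*s + 20.16 = (s + 3.6)(s + 4)(s + 1.4) = 0 → Poles: -1.4, -3.6, -4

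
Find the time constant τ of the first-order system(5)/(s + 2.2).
First-order system: τ = -1/pole. Pole = -2.2. τ = -1/(-2.2) = 0.4545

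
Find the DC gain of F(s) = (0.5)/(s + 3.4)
DC gain = F(0) = num(0)/den(0) = 0.5/3.4 = 0.1471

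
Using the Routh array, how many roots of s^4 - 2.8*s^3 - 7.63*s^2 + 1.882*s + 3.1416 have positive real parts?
Routh array:
s^4: [1, -7.63, 3.1416]; s^3: [-2.8, 1.882]; s^2: [-6.95786, 3.1416]; s^1: [0.617749]; s^0: [3.1416]
First column: [1, -2.8, -6.95786, 0.617749, 3.1416]. Sign changes = RHP roots = 2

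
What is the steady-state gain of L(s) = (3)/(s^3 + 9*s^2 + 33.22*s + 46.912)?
DC gain = L(0) = num(0)/den(0) = 3/46.912 = 0.06395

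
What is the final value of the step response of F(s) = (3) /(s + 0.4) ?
FVT: lim_{t→∞} y(t) = lim_{s→0} s*Y(s) where Y(s) = F(s)/s.
= lim_{s→0} F(s) = F(0) = num(0)/den(0) = 3/0.4 = 7.5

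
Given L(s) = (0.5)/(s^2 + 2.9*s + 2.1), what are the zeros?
Numerator is a nonzero constant (0.5) → Zeros: none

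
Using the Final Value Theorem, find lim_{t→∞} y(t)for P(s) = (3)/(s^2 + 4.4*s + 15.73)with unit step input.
FVT: lim_{t→∞} y(t) = lim_{s→0} s*Y(s) where Y(s) = P(s)/s.
= lim_{s→0} P(s) = P(0) = num(0)/den(0) = 3/15.73 = 0.1907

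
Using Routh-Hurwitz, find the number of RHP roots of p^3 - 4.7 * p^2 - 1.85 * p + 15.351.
Routh array:
p^3: [1, -1.85]; p^2: [-4.7, 15.351]; p^1: [1.41617]; p^0: [15.351]
First column: [1, -4.7, 1.41617, 15.351]. Sign changes = RHP roots = 2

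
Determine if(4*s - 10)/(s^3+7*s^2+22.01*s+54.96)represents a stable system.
Denominator: s^3 + 7*s^2 + 22.01*s + 54.96 = (s + 4.8)(s^2 + 2.2*s + 11.45). Poles: -1.1 + 3.2j, -1.1 - 3.2j, -4.8. All Re(p)<0: Yes (stable)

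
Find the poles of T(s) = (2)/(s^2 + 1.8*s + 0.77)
Set denominator = 0: s^2 + 1.8*s + 0.77 = (s + 0.7)(s + 1.1) = 0 → Poles: -0.7, -1.1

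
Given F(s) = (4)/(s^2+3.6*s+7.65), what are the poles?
Set denominator = 0: s^2 + 3.6*s + 7.65 = 0 → Poles: -1.8 + 2.1j, -1.8 - 2.1j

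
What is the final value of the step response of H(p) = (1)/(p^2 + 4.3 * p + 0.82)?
FVT: lim_{t→∞} y(t) = lim_{p→0} p*Y(p) where Y(p) = H(p)/p.
= lim_{p→0} H(p) = H(0) = num(0)/den(0) = 1/0.82 = 1.22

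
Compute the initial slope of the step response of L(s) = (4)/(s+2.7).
IVT: y'(0⁺) = lim_{s→∞} s²·Y(s) = lim_{s→∞} s·L(s).
deg(num) = 0, deg(den) = 1, relative degree = 1, so s·L(s) → (leading num)/(leading den) = 4/1 = 4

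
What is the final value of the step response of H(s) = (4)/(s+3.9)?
FVT: lim_{t→∞} y(t) = lim_{s→0} s*Y(s) where Y(s) = H(s)/s.
= lim_{s→0} H(s) = H(0) = num(0)/den(0) = 4/3.9 = 1.026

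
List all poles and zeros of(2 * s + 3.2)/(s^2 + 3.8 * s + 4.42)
Set denominator = 0: s^2 + 3.8*s + 4.42 = 0 → Poles: -1.9 + 0.9j, -1.9 - 0.9j
Set numerator = 0: 2*s + 3.2 = 0 → Zeros: -1.6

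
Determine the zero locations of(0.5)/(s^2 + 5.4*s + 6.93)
Numerator is a nonzero constant (0.5) → Zeros: none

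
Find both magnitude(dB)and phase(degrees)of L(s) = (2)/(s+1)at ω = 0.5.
Substitute s = j*0.5: L(j0.5) = 1.6 - 0.8j.
|L| = 20*log₁₀(sqrt(Re²+Im²)) = 5.05 dB.
∠L = atan2(Im, Re) = -26.57°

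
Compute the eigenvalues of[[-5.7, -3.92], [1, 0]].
Eigenvalues solve det(λI - A) = 0.
Characteristic polynomial: λ^2 + 5.7*λ + 3.92 = 0.
Factor: (λ + 4.9)(λ + 0.8) = 0.
Roots: -0.8, -4.9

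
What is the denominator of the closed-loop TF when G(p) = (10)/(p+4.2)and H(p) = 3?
Characteristic poly = G_den * H_den + G_num * H_num = (p + 4.2) + (30) = p + 34.2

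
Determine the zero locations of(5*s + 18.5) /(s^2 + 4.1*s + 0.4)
Set numerator = 0: 5*s + 18.5 = 0 → Zeros: -3.7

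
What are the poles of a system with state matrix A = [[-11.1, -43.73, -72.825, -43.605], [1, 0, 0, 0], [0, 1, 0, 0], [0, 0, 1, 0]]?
Eigenvalues solve det(λI - A) = 0.
Characteristic polynomial: λ^4 + 11.1*λ^3 + 43.73*λ^2 + 72.825*λ + 43.605 = 0.
Factor: (λ + 4.5)(λ + 3)(λ + 1.7)(λ + 1.9) = 0.
Roots: -1.7, -1.9, -3, -4.5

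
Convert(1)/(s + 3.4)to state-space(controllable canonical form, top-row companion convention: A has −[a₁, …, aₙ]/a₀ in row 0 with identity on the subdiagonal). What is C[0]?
Reachable canonical form: C = numerator coefficients (right-aligned, zero-padded to length n).
num = 1, C = [[1]].
C[0] = 1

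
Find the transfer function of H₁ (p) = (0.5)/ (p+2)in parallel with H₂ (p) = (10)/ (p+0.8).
Parallel: H = H₁ + H₂ = (n₁·d₂ + n₂·d₁)/(d₁·d₂).
n₁·d₂ = 0.5*p + 0.4. n₂·d₁ = 10*p + 20. Sum = 10.5*p + 20.4. d₁·d₂ = p^2 + 2.8*p + 1.6.
H(p) = (10.5*p + 20.4)/(p^2 + 2.8*p + 1.6)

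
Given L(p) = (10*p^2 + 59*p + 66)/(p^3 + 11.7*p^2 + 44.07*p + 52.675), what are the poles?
Set denominator = 0: p^3 + 11.7*p^2 + 44.07*p + 52.675 = (p + 2.5)(p + 4.9)(p + 4.3) = 0 → Poles: -2.5, -4.3, -4.9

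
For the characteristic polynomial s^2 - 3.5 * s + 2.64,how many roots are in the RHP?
s^2 - 3.5*s + 2.64 = (s - 1.1)(s - 2.4). Poles: 1.1, 2.4. RHP poles (Re>0): 2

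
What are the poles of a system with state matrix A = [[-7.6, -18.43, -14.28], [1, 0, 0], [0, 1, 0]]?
Eigenvalues solve det(λI - A) = 0.
Characteristic polynomial: λ^3 + 7.6*λ^2 + 18.43*λ + 14.28 = 0.
Factor: (λ + 1.7)(λ + 2.4)(λ + 3.5) = 0.
Roots: -1.7, -2.4, -3.5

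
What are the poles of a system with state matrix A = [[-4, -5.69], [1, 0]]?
Eigenvalues solve det(λI - A) = 0.
Characteristic polynomial: λ^2 + 4*λ + 5.69 = 0.
Roots: -2 + 1.3j, -2 - 1.3j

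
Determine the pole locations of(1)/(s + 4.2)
Set denominator = 0: s + 4.2 = 0 → Poles: -4.2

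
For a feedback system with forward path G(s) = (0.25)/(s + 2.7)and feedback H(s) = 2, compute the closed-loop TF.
Closed-loop T = G/(1+GH).
Numerator: G_num * H_den = 0.25.
Denominator: G_den * H_den + G_num * H_num = (s + 2.7) + (0.5) = s + 3.2.
T(s) = (0.25)/(s + 3.2)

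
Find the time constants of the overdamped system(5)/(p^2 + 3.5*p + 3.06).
Overdamped: real poles at -1.8, -1.7. τ = -1/pole → τ₁ = 0.5556, τ₂ = 0.5882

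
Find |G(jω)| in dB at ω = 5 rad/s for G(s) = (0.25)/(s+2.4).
Substitute s = j*5: G(j5) = 0.0195059 - 0.0406372j.
|G(j5)| = sqrt(Re² + Im²) = 0.04508.
20*log₁₀(0.04508) = -26.92 dB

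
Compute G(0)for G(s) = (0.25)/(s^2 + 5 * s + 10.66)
DC gain = G(0) = num(0)/den(0) = 0.25/10.66 = 0.02345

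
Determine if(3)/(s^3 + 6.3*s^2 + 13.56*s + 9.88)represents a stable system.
Denominator: s^3 + 6.3*s^2 + 13.56*s + 9.88 = (s + 1.9)(s^2 + 4.4*s + 5.2). Poles: -1.9, -2.2 + 0.6j, -2.2 - 0.6j. All Re(p)<0: Yes (stable)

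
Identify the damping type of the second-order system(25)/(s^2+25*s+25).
Standard form: ωn²/(s²+2ζωn·s+ωn²) gives ωn=5, ζ=2.5.
Overdamped (ζ = 2.5 > 1)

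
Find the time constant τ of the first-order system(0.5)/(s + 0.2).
First-order system: τ = -1/pole. Pole = -0.2. τ = -1/(-0.2) = 5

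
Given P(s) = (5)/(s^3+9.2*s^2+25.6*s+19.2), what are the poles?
Set denominator = 0: s^3 + 9.2*s^2 + 25.6*s + 19.2 = (s + 4)(s + 4)(s + 1.2) = 0 → Poles: -1.2, -4, -4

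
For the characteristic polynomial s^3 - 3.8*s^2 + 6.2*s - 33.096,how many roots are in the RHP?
s^3 - 3.8*s^2 + 6.2*s - 33.096 = (s - 4.2)(s^2 + 0.4*s + 7.88). Poles: -0.2 + 2.8j, -0.2 - 2.8j, 4.2. RHP poles (Re>0): 1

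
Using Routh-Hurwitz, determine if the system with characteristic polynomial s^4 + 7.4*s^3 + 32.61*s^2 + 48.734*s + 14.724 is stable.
Routh array:
s^4: [1, 32.61, 14.724]; s^3: [7.4, 48.734]; s^2: [26.0243, 14.724]; s^1: [44.5472]; s^0: [14.724]
First column: [1, 7.4, 26.0243, 44.5472, 14.724]. Sign changes = 0.
Yes, stable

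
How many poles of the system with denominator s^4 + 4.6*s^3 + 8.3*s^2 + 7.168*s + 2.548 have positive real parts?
s^4 + 4.6*s^3 + 8.3*s^2 + 7.168*s + 2.548 = (s + 1.4)(s + 1.4)(s^2 + 1.8*s + 1.3). Poles: -0.9 + 0.7j, -0.9 - 0.7j, -1.4, -1.4. RHP poles (Re>0): 0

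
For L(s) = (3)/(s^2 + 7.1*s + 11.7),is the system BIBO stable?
Denominator: s^2 + 7.1*s + 11.7 = (s + 2.6)(s + 4.5). Poles: -2.6, -4.5. All Re(p)<0: Yes (stable)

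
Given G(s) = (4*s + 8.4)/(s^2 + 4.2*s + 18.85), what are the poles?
Set denominator = 0: s^2 + 4.2*s + 18.85 = 0 → Poles: -2.1 + 3.8j, -2.1 - 3.8j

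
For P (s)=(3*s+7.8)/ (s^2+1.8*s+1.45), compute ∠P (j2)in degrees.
Substitute s = j*2: P(j2) = 0.0878613 - 2.2289j.
∠P(j2) = atan2(Im, Re) = atan2(-2.2289, 0.0878613) = -87.74°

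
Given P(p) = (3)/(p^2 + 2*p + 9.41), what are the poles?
Set denominator = 0: p^2 + 2*p + 9.41 = 0 → Poles: -1 + 2.9j, -1 - 2.9j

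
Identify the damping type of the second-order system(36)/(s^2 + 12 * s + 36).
Standard form: ωn²/(s²+2ζωn·s+ωn²) gives ωn=6, ζ=1.
Critically damped (ζ = 1)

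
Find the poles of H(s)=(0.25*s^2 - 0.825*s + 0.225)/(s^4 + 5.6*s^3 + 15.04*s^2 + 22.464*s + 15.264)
Set denominator = 0: s^4 + 5.6*s^3 + 15.04*s^2 + 22.464*s + 15.264 = (s^2 + 3.6*s + 3.6)(s^2 + 2*s + 4.24) = 0 → Poles: -1 + 1.8j, -1 - 1.8j, -1.8 + 0.6j, -1.8 - 0.6j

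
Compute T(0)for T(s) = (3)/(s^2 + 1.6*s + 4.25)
DC gain = T(0) = num(0)/den(0) = 3/4.25 = 0.7059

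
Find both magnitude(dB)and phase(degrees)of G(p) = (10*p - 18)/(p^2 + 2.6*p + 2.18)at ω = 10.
Substitute p = j*10: G(j10) = 0.425658 - 0.909148j.
|G| = 20*log₁₀(sqrt(Re²+Im²)) = 0.03 dB.
∠G = atan2(Im, Re) = -64.91°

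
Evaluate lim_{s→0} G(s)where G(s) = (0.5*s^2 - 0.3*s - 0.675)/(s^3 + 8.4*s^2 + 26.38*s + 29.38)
DC gain = G(0) = num(0)/den(0) = -0.675/29.38 = -0.02297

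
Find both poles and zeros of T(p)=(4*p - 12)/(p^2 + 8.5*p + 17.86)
Set denominator = 0: p^2 + 8.5*p + 17.86 = (p + 3.8)(p + 4.7) = 0 → Poles: -3.8, -4.7
Set numerator = 0: 4*p - 12 = 0 → Zeros: 3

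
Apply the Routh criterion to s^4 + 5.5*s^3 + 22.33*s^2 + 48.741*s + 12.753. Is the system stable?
Routh array:
s^4: [1, 22.33, 12.753]; s^3: [5.5, 48.741]; s^2: [13.468, 12.753]; s^1: [43.533]; s^0: [12.753]
First column: [1, 5.5, 13.468, 43.533, 12.753]. Sign changes = 0.
Yes, stable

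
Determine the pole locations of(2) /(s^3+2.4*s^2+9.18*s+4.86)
Set denominator = 0: s^3 + 2.4*s^2 + 9.18*s + 4.86 = (s + 0.6)(s^2 + 1.8*s + 8.1) = 0 → Poles: -0.6, -0.9 + 2.7j, -0.9 - 2.7j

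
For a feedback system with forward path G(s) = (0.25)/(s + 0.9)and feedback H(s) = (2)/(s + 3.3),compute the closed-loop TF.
Closed-loop T = G/(1+GH).
Numerator: G_num * H_den = 0.25*s + 0.825.
Denominator: G_den * H_den + G_num * H_num = (s^2 + 4.2*s + 2.97) + (0.5) = s^2 + 4.2*s + 3.47.
T(s) = (0.25*s + 0.825)/(s^2 + 4.2*s + 3.47)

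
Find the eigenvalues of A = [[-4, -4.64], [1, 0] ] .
Eigenvalues solve det(λI - A) = 0.
Characteristic polynomial: λ^2 + 4*λ + 4.64 = 0.
Roots: -2 + 0.8j, -2 - 0.8j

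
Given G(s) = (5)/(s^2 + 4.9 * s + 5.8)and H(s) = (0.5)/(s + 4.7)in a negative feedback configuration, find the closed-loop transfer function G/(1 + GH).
Closed-loop T = G/(1+GH).
Numerator: G_num * H_den = 5*s + 23.5.
Denominator: G_den * H_den + G_num * H_num = (s^3 + 9.6*s^2 + 28.83*s + 27.26) + (2.5) = s^3 + 9.6*s^2 + 28.83*s + 29.76.
T(s) = (5*s + 23.5)/(s^3 + 9.6*s^2 + 28.83*s + 29.76)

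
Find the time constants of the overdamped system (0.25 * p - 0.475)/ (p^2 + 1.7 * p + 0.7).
Overdamped: real poles at -0.7, -1. τ = -1/pole → τ₁ = 1.429, τ₂ = 1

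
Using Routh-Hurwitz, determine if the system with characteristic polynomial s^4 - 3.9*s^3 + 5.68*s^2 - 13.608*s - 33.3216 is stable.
Routh array:
s^4: [1, 5.68, -33.3216]; s^3: [-3.9, -13.608]; s^2: [2.19077, -33.3216]; s^1: [-72.927]; s^0: [-33.3216]
First column: [1, -3.9, 2.19077, -72.927, -33.3216]. Sign changes = 3.
No, unstable (3 RHP root(s))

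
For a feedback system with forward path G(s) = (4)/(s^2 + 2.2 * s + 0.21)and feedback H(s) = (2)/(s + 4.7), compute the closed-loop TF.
Closed-loop T = G/(1+GH).
Numerator: G_num * H_den = 4*s + 18.8.
Denominator: G_den * H_den + G_num * H_num = (s^3 + 6.9*s^2 + 10.55*s + 0.987) + (8) = s^3 + 6.9*s^2 + 10.55*s + 8.987.
T(s) = (4*s + 18.8)/(s^3 + 6.9*s^2 + 10.55*s + 8.987)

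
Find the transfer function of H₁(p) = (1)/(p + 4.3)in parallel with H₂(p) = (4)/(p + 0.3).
Parallel: H = H₁ + H₂ = (n₁·d₂ + n₂·d₁)/(d₁·d₂).
n₁·d₂ = p + 0.3. n₂·d₁ = 4*p + 17.2. Sum = 5*p + 17.5. d₁·d₂ = p^2 + 4.6*p + 1.29.
H(p) = (5*p + 17.5)/(p^2 + 4.6*p + 1.29)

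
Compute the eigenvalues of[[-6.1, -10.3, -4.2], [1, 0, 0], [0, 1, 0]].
Eigenvalues solve det(λI - A) = 0.
Characteristic polynomial: λ^3 + 6.1*λ^2 + 10.3*λ + 4.2 = 0.
Factor: (λ + 0.6)(λ + 3.5)(λ + 2) = 0.
Roots: -0.6, -2, -3.5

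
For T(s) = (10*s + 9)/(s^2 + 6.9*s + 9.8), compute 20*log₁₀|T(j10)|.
Substitute s = j*10: T(j10) = 0.472062 - 0.747536j.
|T(j10)| = sqrt(Re² + Im²) = 0.8841.
20*log₁₀(0.8841) = -1.07 dB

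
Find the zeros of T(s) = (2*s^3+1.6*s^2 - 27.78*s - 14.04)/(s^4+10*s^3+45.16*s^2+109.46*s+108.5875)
Set numerator = 0: 2*s^3 + 1.6*s^2 - 27.78*s - 14.04 = 2*(s + 0.5)(s - 3.6)(s + 3.9) = 0 → Zeros: -0.5, -3.9, 3.6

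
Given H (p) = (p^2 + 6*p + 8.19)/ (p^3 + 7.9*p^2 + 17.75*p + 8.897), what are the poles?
Set denominator = 0: p^3 + 7.9*p^2 + 17.75*p + 8.897 = (p + 4.1)(p + 3.1)(p + 0.7) = 0 → Poles: -0.7, -3.1, -4.1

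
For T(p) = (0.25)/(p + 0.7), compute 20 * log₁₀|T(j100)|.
Substitute p = j*100: T(j100) = 1.74991e-05 - 0.00249988j.
|T(j100)| = sqrt(Re² + Im²) = 0.0025.
20*log₁₀(0.0025) = -52.04 dB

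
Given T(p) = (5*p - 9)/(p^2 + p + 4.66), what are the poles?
Set denominator = 0: p^2 + p + 4.66 = 0 → Poles: -0.5 + 2.1j, -0.5 - 2.1j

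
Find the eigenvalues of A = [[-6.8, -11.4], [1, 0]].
Eigenvalues solve det(λI - A) = 0.
Characteristic polynomial: λ^2 + 6.8*λ + 11.4 = 0.
Factor: (λ + 3.8)(λ + 3) = 0.
Roots: -3, -3.8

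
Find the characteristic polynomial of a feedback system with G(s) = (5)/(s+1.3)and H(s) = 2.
Characteristic poly = G_den * H_den + G_num * H_num = (s + 1.3) + (10) = s + 11.3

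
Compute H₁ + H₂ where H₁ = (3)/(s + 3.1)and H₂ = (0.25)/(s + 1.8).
Parallel: H = H₁ + H₂ = (n₁·d₂ + n₂·d₁)/(d₁·d₂).
n₁·d₂ = 3*s + 5.4. n₂·d₁ = 0.25*s + 0.775. Sum = 3.25*s + 6.175. d₁·d₂ = s^2 + 4.9*s + 5.58.
H(s) = (3.25*s + 6.175)/(s^2 + 4.9*s + 5.58)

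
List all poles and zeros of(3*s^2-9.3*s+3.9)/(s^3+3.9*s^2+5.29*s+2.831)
Set denominator = 0: s^3 + 3.9*s^2 + 5.29*s + 2.831 = (s + 1.9)(s^2 + 2*s + 1.49) = 0 → Poles: -1 + 0.7j, -1 - 0.7j, -1.9
Set numerator = 0: 3*s^2 - 9.3*s + 3.9 = 3*(s - 2.6)(s - 0.5) = 0 → Zeros: 0.5, 2.6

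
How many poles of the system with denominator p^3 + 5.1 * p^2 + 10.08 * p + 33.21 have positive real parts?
p^3 + 5.1*p^2 + 10.08*p + 33.21 = (p + 4.5)(p^2 + 0.6*p + 7.38). Poles: -0.3 + 2.7j, -0.3 - 2.7j, -4.5. RHP poles (Re>0): 0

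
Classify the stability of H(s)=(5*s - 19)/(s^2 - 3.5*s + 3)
Denominator: s^2 - 3.5*s + 3 = (s - 1.5)(s - 2). Poles: 1.5, 2. Unstable (2 pole(s) in RHP)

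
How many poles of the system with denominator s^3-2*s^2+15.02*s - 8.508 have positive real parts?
s^3 - 2*s^2 + 15.02*s - 8.508 = (s - 0.6)(s^2 - 1.4*s + 14.18). Poles: 0.6, 0.7 + 3.7j, 0.7 - 3.7j. RHP poles (Re>0): 3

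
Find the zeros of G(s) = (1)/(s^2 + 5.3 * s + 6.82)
Numerator is a nonzero constant (1) → Zeros: none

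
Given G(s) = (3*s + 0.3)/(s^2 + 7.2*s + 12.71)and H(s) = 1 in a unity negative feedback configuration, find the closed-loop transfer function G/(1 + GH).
Closed-loop T = G/(1+GH).
Numerator: G_num * H_den = 3*s + 0.3.
Denominator: G_den * H_den + G_num * H_num = (s^2 + 7.2*s + 12.71) + (3*s + 0.3) = s^2 + 10.2*s + 13.01.
T(s) = (3*s + 0.3)/(s^2 + 10.2*s + 13.01)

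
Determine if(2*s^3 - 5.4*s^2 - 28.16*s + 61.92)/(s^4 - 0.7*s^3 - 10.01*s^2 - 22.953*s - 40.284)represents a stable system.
Denominator: s^4 - 0.7*s^3 - 10.01*s^2 - 22.953*s - 40.284 = (s - 4.5)(s + 2.4)(s^2 + 1.4*s + 3.73). Poles: -0.7 + 1.8j, -0.7 - 1.8j, -2.4, 4.5. All Re(p)<0: No (unstable)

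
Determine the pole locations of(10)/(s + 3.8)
Set denominator = 0: s + 3.8 = 0 → Poles: -3.8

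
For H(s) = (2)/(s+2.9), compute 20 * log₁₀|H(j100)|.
Substitute s = j*100: H(j100) = 0.000579513 - 0.0199832j.
|H(j100)| = sqrt(Re² + Im²) = 0.01999.
20*log₁₀(0.01999) = -33.98 dB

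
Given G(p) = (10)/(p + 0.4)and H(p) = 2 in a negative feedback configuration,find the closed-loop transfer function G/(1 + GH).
Closed-loop T = G/(1+GH).
Numerator: G_num * H_den = 10.
Denominator: G_den * H_den + G_num * H_num = (p + 0.4) + (20) = p + 20.4.
T(p) = (10)/(p + 20.4)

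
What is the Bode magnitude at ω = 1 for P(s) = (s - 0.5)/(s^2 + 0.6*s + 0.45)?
Substitute s = j*1: P(j1) = 1.32075 - 0.377358j.
|P(j1)| = sqrt(Re² + Im²) = 1.374.
20*log₁₀(1.374) = 2.76 dB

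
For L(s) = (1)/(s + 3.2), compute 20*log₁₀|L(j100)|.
Substitute s = j*100: L(j100) = 0.000319673 - 0.00998977j.
|L(j100)| = sqrt(Re² + Im²) = 0.009995.
20*log₁₀(0.009995) = -40.00 dB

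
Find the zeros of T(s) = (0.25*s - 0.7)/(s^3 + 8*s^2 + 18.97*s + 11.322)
Set numerator = 0: 0.25*s - 0.7 = 0 → Zeros: 2.8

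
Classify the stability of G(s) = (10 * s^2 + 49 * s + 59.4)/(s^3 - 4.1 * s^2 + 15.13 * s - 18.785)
Denominator: s^3 - 4.1*s^2 + 15.13*s - 18.785 = (s - 1.7)(s^2 - 2.4*s + 11.05). Poles: 1.2 + 3.1j, 1.2 - 3.1j, 1.7. Unstable (3 pole(s) in RHP)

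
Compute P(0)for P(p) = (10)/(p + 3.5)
DC gain = P(0) = num(0)/den(0) = 10/3.5 = 2.857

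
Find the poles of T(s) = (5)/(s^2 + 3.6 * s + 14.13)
Set denominator = 0: s^2 + 3.6*s + 14.13 = 0 → Poles: -1.8 + 3.3j, -1.8 - 3.3j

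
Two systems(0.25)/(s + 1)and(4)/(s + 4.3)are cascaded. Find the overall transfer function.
Series: H = H₁ · H₂ = (n₁·n₂)/(d₁·d₂).
Num: n₁·n₂ = 1. Den: d₁·d₂ = s^2 + 5.3*s + 4.3.
H(s) = (1)/(s^2 + 5.3*s + 4.3)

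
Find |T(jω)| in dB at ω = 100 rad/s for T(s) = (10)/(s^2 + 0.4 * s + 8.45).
Substitute s = j*100: T(j100) = -0.00100083 - 4.0067e-06j.
|T(j100)| = sqrt(Re² + Im²) = 0.001001.
20*log₁₀(0.001001) = -59.99 dB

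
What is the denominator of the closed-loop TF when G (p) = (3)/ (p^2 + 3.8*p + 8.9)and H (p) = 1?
Characteristic poly = G_den * H_den + G_num * H_num = (p^2 + 3.8*p + 8.9) + (3) = p^2 + 3.8*p + 11.9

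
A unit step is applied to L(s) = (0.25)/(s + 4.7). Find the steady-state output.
FVT: lim_{t→∞} y(t) = lim_{s→0} s*Y(s) where Y(s) = L(s)/s.
= lim_{s→0} L(s) = L(0) = num(0)/den(0) = 0.25/4.7 = 0.05319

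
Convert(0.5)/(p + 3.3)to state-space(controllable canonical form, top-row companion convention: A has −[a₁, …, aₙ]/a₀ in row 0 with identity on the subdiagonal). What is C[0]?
Reachable canonical form: C = numerator coefficients (right-aligned, zero-padded to length n).
num = 0.5, C = [[0.5]].
C[0] = 0.5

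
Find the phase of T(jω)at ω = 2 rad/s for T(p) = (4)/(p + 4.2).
Substitute p = j*2: T(j2) = 0.77634 - 0.369686j.
∠T(j2) = atan2(Im, Re) = atan2(-0.369686, 0.77634) = -25.46°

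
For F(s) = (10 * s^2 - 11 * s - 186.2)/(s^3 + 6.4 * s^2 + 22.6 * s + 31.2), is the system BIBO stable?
Denominator: s^3 + 6.4*s^2 + 22.6*s + 31.2 = (s + 2.4)(s^2 + 4*s + 13). Poles: -2 + 3j, -2 - 3j, -2.4. All Re(p)<0: Yes (stable)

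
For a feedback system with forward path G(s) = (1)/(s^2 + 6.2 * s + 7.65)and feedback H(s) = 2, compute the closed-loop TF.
Closed-loop T = G/(1+GH).
Numerator: G_num * H_den = 1.
Denominator: G_den * H_den + G_num * H_num = (s^2 + 6.2*s + 7.65) + (2) = s^2 + 6.2*s + 9.65.
T(s) = (1)/(s^2 + 6.2*s + 9.65)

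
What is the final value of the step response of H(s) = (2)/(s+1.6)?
FVT: lim_{t→∞} y(t) = lim_{s→0} s*Y(s) where Y(s) = H(s)/s.
= lim_{s→0} H(s) = H(0) = num(0)/den(0) = 2/1.6 = 1.25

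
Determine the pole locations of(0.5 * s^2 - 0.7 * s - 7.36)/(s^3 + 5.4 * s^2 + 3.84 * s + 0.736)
Set denominator = 0: s^3 + 5.4*s^2 + 3.84*s + 0.736 = (s + 4.6)(s + 0.4)(s + 0.4) = 0 → Poles: -0.4, -0.4, -4.6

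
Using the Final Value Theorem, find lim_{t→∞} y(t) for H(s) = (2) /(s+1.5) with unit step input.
FVT: lim_{t→∞} y(t) = lim_{s→0} s*Y(s) where Y(s) = H(s)/s.
= lim_{s→0} H(s) = H(0) = num(0)/den(0) = 2/1.5 = 1.333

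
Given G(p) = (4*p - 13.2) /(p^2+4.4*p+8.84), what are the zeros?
Set numerator = 0: 4*p - 13.2 = 0 → Zeros: 3.3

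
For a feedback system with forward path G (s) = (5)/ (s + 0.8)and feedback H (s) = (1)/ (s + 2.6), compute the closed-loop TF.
Closed-loop T = G/(1+GH).
Numerator: G_num * H_den = 5*s + 13.
Denominator: G_den * H_den + G_num * H_num = (s^2 + 3.4*s + 2.08) + (5) = s^2 + 3.4*s + 7.08.
T(s) = (5*s + 13)/(s^2 + 3.4*s + 7.08)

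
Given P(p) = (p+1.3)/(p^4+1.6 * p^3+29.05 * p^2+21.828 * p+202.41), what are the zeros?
Set numerator = 0: p + 1.3 = 0 → Zeros: -1.3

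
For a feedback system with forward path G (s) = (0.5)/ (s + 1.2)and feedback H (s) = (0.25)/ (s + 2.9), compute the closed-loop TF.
Closed-loop T = G/(1+GH).
Numerator: G_num * H_den = 0.5*s + 1.45.
Denominator: G_den * H_den + G_num * H_num = (s^2 + 4.1*s + 3.48) + (0.125) = s^2 + 4.1*s + 3.605.
T(s) = (0.5*s + 1.45)/(s^2 + 4.1*s + 3.605)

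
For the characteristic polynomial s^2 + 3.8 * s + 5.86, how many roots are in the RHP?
Poles: -1.9 + 1.5j, -1.9 - 1.5j. RHP poles (Re>0): 0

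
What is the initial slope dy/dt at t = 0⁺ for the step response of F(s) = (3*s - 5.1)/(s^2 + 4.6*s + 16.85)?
IVT: y'(0⁺) = lim_{s→∞} s²·Y(s) = lim_{s→∞} s·F(s).
deg(num) = 1, deg(den) = 2, relative degree = 1, so s·F(s) → (leading num)/(leading den) = 3/1 = 3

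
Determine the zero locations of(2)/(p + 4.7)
Numerator is a nonzero constant (2) → Zeros: none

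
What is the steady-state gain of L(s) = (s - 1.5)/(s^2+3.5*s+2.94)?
DC gain = L(0) = num(0)/den(0) = -1.5/2.94 = -0.5102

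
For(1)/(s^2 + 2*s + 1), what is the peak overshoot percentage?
Standard form: ωn²/(s²+2ζωn·s+ωn²) → ωn = 1, ζ = 1.
ζ ≥ 1, so the response is non-oscillatory: peak overshoot = 0%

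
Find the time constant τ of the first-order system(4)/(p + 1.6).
First-order system: τ = -1/pole. Pole = -1.6. τ = -1/(-1.6) = 0.625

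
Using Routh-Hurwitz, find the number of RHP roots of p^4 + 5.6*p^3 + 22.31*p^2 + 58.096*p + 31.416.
Routh array:
p^4: [1, 22.31, 31.416]; p^3: [5.6, 58.096]; p^2: [11.9357, 31.416]; p^1: [43.3562]; p^0: [31.416]
First column: [1, 5.6, 11.9357, 43.3562, 31.416]. Sign changes = RHP roots = 0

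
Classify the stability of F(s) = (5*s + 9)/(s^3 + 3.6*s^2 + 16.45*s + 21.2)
Denominator: s^3 + 3.6*s^2 + 16.45*s + 21.2 = (s + 1.6)(s^2 + 2*s + 13.25). Poles: -1 + 3.5j, -1 - 3.5j, -1.6. Stable (all poles in LHP)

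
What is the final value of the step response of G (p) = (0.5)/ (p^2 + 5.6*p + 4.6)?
FVT: lim_{t→∞} y(t) = lim_{p→0} p*Y(p) where Y(p) = G(p)/p.
= lim_{p→0} G(p) = G(0) = num(0)/den(0) = 0.5/4.6 = 0.1087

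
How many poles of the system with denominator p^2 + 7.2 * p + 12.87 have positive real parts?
p^2 + 7.2*p + 12.87 = (p + 3.3)(p + 3.9). Poles: -3.3, -3.9. RHP poles (Re>0): 0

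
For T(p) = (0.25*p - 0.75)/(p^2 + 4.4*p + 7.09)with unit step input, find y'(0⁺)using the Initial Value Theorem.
IVT: y'(0⁺) = lim_{p→∞} p²·Y(p) = lim_{p→∞} p·T(p).
deg(num) = 1, deg(den) = 2, relative degree = 1, so p·T(p) → (leading num)/(leading den) = 0.25/1 = 0.25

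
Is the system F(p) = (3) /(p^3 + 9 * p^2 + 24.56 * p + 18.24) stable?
Denominator: p^3 + 9*p^2 + 24.56*p + 18.24 = (p + 3.8)(p + 4)(p + 1.2). Poles: -1.2, -3.8, -4. All Re(p)<0: Yes (stable)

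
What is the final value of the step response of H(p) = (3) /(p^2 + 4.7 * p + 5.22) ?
FVT: lim_{t→∞} y(t) = lim_{p→0} p*Y(p) where Y(p) = H(p)/p.
= lim_{p→0} H(p) = H(0) = num(0)/den(0) = 3/5.22 = 0.5747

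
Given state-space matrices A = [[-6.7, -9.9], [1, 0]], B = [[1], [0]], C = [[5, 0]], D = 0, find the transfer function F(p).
F(p) = C(pI - A)⁻¹B + D.
Characteristic polynomial det(pI - A) = p^2 + 6.7*p + 9.9.
Numerator from C·adj(pI-A)·B + D·det(pI-A) = 5*p.
F(p) = (5*p)/(p^2 + 6.7*p + 9.9)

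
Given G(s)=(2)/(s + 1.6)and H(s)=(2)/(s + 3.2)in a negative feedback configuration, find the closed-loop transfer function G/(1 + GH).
Closed-loop T = G/(1+GH).
Numerator: G_num * H_den = 2*s + 6.4.
Denominator: G_den * H_den + G_num * H_num = (s^2 + 4.8*s + 5.12) + (4) = s^2 + 4.8*s + 9.12.
T(s) = (2*s + 6.4)/(s^2 + 4.8*s + 9.12)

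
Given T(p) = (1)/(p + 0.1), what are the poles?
Set denominator = 0: p + 0.1 = 0 → Poles: -0.1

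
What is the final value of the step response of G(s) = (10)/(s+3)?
FVT: lim_{t→∞} y(t) = lim_{s→0} s*Y(s) where Y(s) = G(s)/s.
= lim_{s→0} G(s) = G(0) = num(0)/den(0) = 10/3 = 3.333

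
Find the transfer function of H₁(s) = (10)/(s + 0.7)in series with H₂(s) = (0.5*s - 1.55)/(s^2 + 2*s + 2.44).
Series: H = H₁ · H₂ = (n₁·n₂)/(d₁·d₂).
Num: n₁·n₂ = 5*s - 15.5. Den: d₁·d₂ = s^3 + 2.7*s^2 + 3.84*s + 1.708.
H(s) = (5*s - 15.5)/(s^3 + 2.7*s^2 + 3.84*s + 1.708)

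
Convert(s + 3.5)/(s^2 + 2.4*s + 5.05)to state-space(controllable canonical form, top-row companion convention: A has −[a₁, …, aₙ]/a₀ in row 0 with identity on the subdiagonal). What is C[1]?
Reachable canonical form: C = numerator coefficients (right-aligned, zero-padded to length n).
num = s + 3.5, C = [[1, 3.5]].
C[1] = 3.5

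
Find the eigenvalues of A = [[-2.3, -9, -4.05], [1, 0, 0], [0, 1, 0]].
Eigenvalues solve det(λI - A) = 0.
Characteristic polynomial: λ^3 + 2.3*λ^2 + 9*λ + 4.05 = 0.
Factor: (λ + 0.5)(λ^2 + 1.8*λ + 8.1) = 0.
Roots: -0.5, -0.9 + 2.7j, -0.9 - 2.7j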